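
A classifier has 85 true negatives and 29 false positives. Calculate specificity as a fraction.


Specificity = TN / (TN + FP) = 85 / 114 = 85/114.

85/114


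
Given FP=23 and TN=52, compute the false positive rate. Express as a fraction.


FPR = FP / (FP + TN) = 23 / 75 = 23/75.

23/75


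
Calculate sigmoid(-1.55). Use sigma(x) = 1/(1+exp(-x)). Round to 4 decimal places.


sigma(-1.55) = 1/(1+e^(1.55)) = 1/(1+4.711470) = 1/5.711470 = 0.1751.

0.1751


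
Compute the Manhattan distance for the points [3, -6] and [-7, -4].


d = sum of absolute differences: |3--7|=10 + |-6--4|=2 = 12.

12


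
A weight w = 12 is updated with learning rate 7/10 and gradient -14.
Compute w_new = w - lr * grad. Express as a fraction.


w_new = 12 - 7/10 * -14 = 12 - -49/5 = 109/5.

109/5


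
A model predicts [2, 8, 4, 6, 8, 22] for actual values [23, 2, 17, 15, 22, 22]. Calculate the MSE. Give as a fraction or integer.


MSE = (1/6) * ((23-2)^2=441 + (2-8)^2=36 + (17-4)^2=169 + (15-6)^2=81 + (22-8)^2=196 + (22-22)^2=0). Sum = 923. MSE = 923/6.

923/6


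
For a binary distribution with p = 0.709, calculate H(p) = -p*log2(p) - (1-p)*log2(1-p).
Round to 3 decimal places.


H = -0.709*log2(0.709) - 0.291*log2(0.291) = 0.870.

0.870


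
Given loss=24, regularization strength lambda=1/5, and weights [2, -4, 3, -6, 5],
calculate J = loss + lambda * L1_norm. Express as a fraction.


L1 norm = sum(|w|) = 20. J = 24 + 1/5 * 20 = 28.

28


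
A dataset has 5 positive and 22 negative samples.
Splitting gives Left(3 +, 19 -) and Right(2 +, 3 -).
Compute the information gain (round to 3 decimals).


H(parent) = 0.6913. H(left) = 0.5746, H(right) = 0.9710. Weighted = (22/27)*0.5746 + (5/27)*0.9710 = 0.6480. IG = 0.6913 - 0.6480 = 0.0433, which rounds to 0.043.

0.043


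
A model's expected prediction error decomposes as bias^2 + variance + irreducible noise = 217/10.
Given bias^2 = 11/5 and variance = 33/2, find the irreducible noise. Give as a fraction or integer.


Total error = bias^2 + variance + irreducible noise. So irreducible noise = 217/10 - 11/5 - 33/2 = 3.

3


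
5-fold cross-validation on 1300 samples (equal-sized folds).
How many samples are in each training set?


Each validation fold has 1300/5 = 260 samples. Training set = 1300 - 260 = 1040.

1040


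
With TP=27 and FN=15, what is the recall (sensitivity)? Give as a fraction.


Recall = TP / (TP + FN) = 27 / 42 = 9/14.

9/14


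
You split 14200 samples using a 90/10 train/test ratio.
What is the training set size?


Test set = 14200 * 10% = 1420. Training set = 14200 - 1420 = 12780.

12780


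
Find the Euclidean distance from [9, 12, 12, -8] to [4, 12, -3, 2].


d = sqrt(sum of squared differences). (9-4)^2=25, (12-12)^2=0, (12--3)^2=225, (-8-2)^2=100. Sum = 350.

sqrt(350)


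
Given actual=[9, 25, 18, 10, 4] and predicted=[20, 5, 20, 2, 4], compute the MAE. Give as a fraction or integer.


MAE = (1/5) * (|9-20|=11 + |25-5|=20 + |18-20|=2 + |10-2|=8 + |4-4|=0). Sum = 41. MAE = 41/5.

41/5


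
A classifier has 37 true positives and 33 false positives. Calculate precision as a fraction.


Precision = TP / (TP + FP) = 37 / 70 = 37/70.

37/70


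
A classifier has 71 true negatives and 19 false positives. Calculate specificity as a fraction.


Specificity = TN / (TN + FP) = 71 / 90 = 71/90.

71/90


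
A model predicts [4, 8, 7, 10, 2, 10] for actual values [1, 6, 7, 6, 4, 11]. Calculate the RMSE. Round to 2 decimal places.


MSE = 5.6667. RMSE = sqrt(5.6667) = 2.38.

2.38


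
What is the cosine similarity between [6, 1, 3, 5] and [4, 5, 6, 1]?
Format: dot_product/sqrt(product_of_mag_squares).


dot = 52. |a|^2 = 71, |b|^2 = 78. cos = 52/sqrt(5538).

52/sqrt(5538)


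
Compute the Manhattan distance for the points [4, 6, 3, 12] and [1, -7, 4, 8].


d = sum of absolute differences: |4-1|=3 + |6--7|=13 + |3-4|=1 + |12-8|=4 = 21.

21


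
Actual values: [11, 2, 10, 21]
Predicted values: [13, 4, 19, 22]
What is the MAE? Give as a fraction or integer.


MAE = (1/4) * (|11-13|=2 + |2-4|=2 + |10-19|=9 + |21-22|=1). Sum = 14. MAE = 7/2.

7/2


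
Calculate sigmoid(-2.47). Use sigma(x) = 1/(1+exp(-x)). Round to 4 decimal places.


sigma(-2.47) = 1/(1+e^(2.47)) = 1/(1+11.822447) = 1/12.822447 = 0.0780.

0.0780


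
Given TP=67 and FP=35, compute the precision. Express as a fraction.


Precision = TP / (TP + FP) = 67 / 102 = 67/102.

67/102


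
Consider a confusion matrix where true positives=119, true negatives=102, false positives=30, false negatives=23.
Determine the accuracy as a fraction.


Accuracy = (TP + TN) / (TP + TN + FP + FN) = (119 + 102) / 274 = 221/274.

221/274


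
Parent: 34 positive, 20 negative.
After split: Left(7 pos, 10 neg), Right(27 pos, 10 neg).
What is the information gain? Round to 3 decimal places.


H(parent) = 0.9510. H(left) = 0.9774, H(right) = 0.8419. Weighted = (17/54)*0.9774 + (37/54)*0.8419 = 0.8846. IG = 0.9510 - 0.8846 = 0.0664, which rounds to 0.066.

0.066


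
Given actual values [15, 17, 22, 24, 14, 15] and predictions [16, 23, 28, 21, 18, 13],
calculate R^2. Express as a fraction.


Mean(y) = 107/6. SS_res = 102. SS_tot = 521/6. R^2 = 1 - 102/(521/6) = -91/521.

-91/521


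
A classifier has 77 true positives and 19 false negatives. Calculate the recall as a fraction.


Recall = TP / (TP + FN) = 77 / 96 = 77/96.

77/96


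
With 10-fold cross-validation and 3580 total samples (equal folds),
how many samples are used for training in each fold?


Each validation fold has 3580/10 = 358 samples. Training set = 3580 - 358 = 3222.

3222


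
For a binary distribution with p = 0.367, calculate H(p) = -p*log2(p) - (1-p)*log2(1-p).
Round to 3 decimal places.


H = -0.367*log2(0.367) - 0.633*log2(0.633) = 0.948.

0.948


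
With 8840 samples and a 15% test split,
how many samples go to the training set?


Test set = 8840 * 15% = 1326. Training set = 8840 - 1326 = 7514.

7514


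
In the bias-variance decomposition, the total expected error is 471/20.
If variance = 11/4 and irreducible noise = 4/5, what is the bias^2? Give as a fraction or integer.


Total error = bias^2 + variance + irreducible noise. So bias^2 = 471/20 - 11/4 - 4/5 = 20.

20


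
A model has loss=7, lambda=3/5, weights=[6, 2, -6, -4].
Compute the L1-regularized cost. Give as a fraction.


L1 norm = sum(|w|) = 18. J = 7 + 3/5 * 18 = 89/5.

89/5


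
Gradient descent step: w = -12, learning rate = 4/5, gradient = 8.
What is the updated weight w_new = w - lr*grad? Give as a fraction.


w_new = -12 - 4/5 * 8 = -12 - 32/5 = -92/5.

-92/5


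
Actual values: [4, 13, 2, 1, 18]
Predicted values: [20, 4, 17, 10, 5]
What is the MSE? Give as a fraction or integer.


MSE = (1/5) * ((4-20)^2=256 + (13-4)^2=81 + (2-17)^2=225 + (1-10)^2=81 + (18-5)^2=169). Sum = 812. MSE = 812/5.

812/5


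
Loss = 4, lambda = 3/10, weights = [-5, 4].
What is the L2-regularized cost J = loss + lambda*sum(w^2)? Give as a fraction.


L2 sq norm = sum(w^2) = 41. J = 4 + 3/10 * 41 = 163/10.

163/10


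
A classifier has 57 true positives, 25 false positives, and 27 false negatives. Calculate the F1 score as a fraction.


Precision = 57/82 = 57/82. Recall = 57/84 = 19/28. F1 = 2*P*R/(P+R) = 57/83.

57/83


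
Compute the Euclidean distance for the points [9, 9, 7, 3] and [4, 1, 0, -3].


d = sqrt(sum of squared differences). (9-4)^2=25, (9-1)^2=64, (7-0)^2=49, (3--3)^2=36. Sum = 174.

sqrt(174)


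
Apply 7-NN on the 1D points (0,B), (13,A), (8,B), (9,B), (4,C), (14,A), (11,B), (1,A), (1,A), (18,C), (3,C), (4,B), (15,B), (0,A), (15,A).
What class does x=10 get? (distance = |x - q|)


Distances: |0-10|=10, |13-10|=3, |8-10|=2, |9-10|=1, |4-10|=6, |14-10|=4, |11-10|=1, |1-10|=9, |1-10|=9, |18-10|=8, |3-10|=7, |4-10|=6, |15-10|=5, |0-10|=10, |15-10|=5. 7 nearest: (9,B), (11,B), (8,B), (13,A), (14,A), (15,A), (15,B). Counts: {'B': 4, 'A': 3}. Majority class: B.

B


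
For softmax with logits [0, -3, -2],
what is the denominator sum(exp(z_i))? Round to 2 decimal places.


Denom = e^0=1.0000 + e^-3=0.0498 + e^-2=0.1353. Sum = 1.1851, which rounds to 1.19.

1.19


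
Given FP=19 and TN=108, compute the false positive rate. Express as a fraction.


FPR = FP / (FP + TN) = 19 / 127 = 19/127.

19/127


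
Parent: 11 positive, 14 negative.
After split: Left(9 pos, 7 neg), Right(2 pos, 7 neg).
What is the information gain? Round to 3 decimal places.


H(parent) = 0.9896. H(left) = 0.9887, H(right) = 0.7642. Weighted = (16/25)*0.9887 + (9/25)*0.7642 = 0.9079. IG = 0.9896 - 0.9079 = 0.0817, which rounds to 0.082.

0.082


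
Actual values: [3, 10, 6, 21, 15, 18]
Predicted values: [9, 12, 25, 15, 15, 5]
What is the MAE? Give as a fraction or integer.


MAE = (1/6) * (|3-9|=6 + |10-12|=2 + |6-25|=19 + |21-15|=6 + |15-15|=0 + |18-5|=13). Sum = 46. MAE = 23/3.

23/3


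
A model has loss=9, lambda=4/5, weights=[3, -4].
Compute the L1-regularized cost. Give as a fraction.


L1 norm = sum(|w|) = 7. J = 9 + 4/5 * 7 = 73/5.

73/5


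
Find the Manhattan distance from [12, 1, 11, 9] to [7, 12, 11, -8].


d = sum of absolute differences: |12-7|=5 + |1-12|=11 + |11-11|=0 + |9--8|=17 = 33.

33


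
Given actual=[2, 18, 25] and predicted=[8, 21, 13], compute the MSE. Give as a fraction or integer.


MSE = (1/3) * ((2-8)^2=36 + (18-21)^2=9 + (25-13)^2=144). Sum = 189. MSE = 63.

63


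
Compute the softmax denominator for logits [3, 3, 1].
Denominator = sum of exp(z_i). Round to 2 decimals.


Denom = e^3=20.0855 + e^3=20.0855 + e^1=2.7183. Sum = 42.8893, which rounds to 42.89.

42.89


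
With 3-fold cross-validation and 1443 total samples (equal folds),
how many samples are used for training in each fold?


Each validation fold has 1443/3 = 481 samples. Training set = 1443 - 481 = 962.

962


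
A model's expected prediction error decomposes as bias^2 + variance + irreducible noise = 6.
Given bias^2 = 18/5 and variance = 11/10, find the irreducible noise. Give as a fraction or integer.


Total error = bias^2 + variance + irreducible noise. So irreducible noise = 6 - 18/5 - 11/10 = 13/10.

13/10


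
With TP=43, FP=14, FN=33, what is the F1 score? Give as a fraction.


Precision = 43/57 = 43/57. Recall = 43/76 = 43/76. F1 = 2*P*R/(P+R) = 86/133.

86/133


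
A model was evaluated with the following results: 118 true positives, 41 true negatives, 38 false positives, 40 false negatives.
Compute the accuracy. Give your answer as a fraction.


Accuracy = (TP + TN) / (TP + TN + FP + FN) = (118 + 41) / 237 = 53/79.

53/79


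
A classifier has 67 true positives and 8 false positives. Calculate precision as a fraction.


Precision = TP / (TP + FP) = 67 / 75 = 67/75.

67/75


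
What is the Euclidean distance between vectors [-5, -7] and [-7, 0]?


d = sqrt(sum of squared differences). (-5--7)^2=4, (-7-0)^2=49. Sum = 53.

sqrt(53)


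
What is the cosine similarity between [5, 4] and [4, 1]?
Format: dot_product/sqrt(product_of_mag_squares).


dot = 24. |a|^2 = 41, |b|^2 = 17. cos = 24/sqrt(697).

24/sqrt(697)


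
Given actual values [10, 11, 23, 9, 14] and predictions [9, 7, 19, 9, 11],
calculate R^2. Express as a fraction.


Mean(y) = 67/5. SS_res = 42. SS_tot = 646/5. R^2 = 1 - 42/(646/5) = 218/323.

218/323


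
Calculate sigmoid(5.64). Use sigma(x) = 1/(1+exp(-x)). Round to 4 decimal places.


sigma(5.64) = 1/(1+e^(-5.64)) = 1/(1+0.003553) = 1/1.003553 = 0.9965.

0.9965


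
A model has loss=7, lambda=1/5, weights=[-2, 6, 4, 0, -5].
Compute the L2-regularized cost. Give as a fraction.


L2 sq norm = sum(w^2) = 81. J = 7 + 1/5 * 81 = 116/5.

116/5


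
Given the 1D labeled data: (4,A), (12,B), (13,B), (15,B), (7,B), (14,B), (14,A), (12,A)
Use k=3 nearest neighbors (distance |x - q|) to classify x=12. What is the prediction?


Distances: |4-12|=8, |12-12|=0, |13-12|=1, |15-12|=3, |7-12|=5, |14-12|=2, |14-12|=2, |12-12|=0. 3 nearest: (12,A), (12,B), (13,B). Counts: {'A': 1, 'B': 2}. Majority class: B.

B


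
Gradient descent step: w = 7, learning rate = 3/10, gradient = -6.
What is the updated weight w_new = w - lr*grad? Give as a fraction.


w_new = 7 - 3/10 * -6 = 7 - -9/5 = 44/5.

44/5


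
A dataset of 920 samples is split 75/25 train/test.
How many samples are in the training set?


Test set = 920 * 25% = 230. Training set = 920 - 230 = 690.

690


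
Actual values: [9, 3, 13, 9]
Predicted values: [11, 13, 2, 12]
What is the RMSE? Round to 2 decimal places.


MSE = 58.5000. RMSE = sqrt(58.5000) = 7.65.

7.65


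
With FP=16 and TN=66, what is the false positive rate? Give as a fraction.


FPR = FP / (FP + TN) = 16 / 82 = 8/41.

8/41


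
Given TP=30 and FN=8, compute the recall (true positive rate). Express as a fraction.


Recall = TP / (TP + FN) = 30 / 38 = 15/19.

15/19


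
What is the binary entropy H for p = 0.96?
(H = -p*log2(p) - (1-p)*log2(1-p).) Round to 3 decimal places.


H = -0.96*log2(0.96) - 0.04*log2(0.04) = 0.242.

0.242


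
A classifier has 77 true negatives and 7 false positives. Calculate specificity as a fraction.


Specificity = TN / (TN + FP) = 77 / 84 = 11/12.

11/12


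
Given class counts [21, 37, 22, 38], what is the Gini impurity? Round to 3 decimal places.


Total = 118. Proportions: 21/118, 37/118, 22/118, 38/118. sum(p_i^2) = 0.2685. Gini = 1 - 0.2685 = 0.7315, which rounds to 0.732.

0.732


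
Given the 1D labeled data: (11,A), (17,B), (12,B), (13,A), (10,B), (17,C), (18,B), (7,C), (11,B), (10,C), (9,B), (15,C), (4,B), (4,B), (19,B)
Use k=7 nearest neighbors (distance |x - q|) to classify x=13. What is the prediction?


Distances: |11-13|=2, |17-13|=4, |12-13|=1, |13-13|=0, |10-13|=3, |17-13|=4, |18-13|=5, |7-13|=6, |11-13|=2, |10-13|=3, |9-13|=4, |15-13|=2, |4-13|=9, |4-13|=9, |19-13|=6. 7 nearest: (13,A), (12,B), (11,A), (11,B), (15,C), (10,B), (10,C). Counts: {'A': 2, 'B': 3, 'C': 2}. Majority class: B.

B


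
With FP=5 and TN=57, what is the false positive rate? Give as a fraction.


FPR = FP / (FP + TN) = 5 / 62 = 5/62.

5/62


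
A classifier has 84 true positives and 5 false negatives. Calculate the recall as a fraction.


Recall = TP / (TP + FN) = 84 / 89 = 84/89.

84/89


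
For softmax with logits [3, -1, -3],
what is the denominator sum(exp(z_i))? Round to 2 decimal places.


Denom = e^3=20.0855 + e^-1=0.3679 + e^-3=0.0498. Sum = 20.5032, which rounds to 20.50.

20.50


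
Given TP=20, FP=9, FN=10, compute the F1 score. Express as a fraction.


Precision = 20/29 = 20/29. Recall = 20/30 = 2/3. F1 = 2*P*R/(P+R) = 40/59.

40/59


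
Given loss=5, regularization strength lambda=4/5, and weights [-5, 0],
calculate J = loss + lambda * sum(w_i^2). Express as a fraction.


L2 sq norm = sum(w^2) = 25. J = 5 + 4/5 * 25 = 25.

25


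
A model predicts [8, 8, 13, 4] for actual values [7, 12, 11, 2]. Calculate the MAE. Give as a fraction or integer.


MAE = (1/4) * (|7-8|=1 + |12-8|=4 + |11-13|=2 + |2-4|=2). Sum = 9. MAE = 9/4.

9/4


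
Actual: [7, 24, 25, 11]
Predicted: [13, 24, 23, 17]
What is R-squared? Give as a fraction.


Mean(y) = 67/4. SS_res = 76. SS_tot = 995/4. R^2 = 1 - 76/(995/4) = 691/995.

691/995


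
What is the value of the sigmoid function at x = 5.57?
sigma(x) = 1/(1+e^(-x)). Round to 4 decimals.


sigma(5.57) = 1/(1+e^(-5.57)) = 1/(1+0.003810) = 1/1.003810 = 0.9962.

0.9962


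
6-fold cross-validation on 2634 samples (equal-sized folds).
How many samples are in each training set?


Each validation fold has 2634/6 = 439 samples. Training set = 2634 - 439 = 2195.

2195


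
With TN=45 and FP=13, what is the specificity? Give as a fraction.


Specificity = TN / (TN + FP) = 45 / 58 = 45/58.

45/58


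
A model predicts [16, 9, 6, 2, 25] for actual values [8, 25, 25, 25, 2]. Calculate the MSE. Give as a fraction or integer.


MSE = (1/5) * ((8-16)^2=64 + (25-9)^2=256 + (25-6)^2=361 + (25-2)^2=529 + (2-25)^2=529). Sum = 1739. MSE = 1739/5.

1739/5


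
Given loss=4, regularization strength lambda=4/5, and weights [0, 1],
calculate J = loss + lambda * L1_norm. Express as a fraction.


L1 norm = sum(|w|) = 1. J = 4 + 4/5 * 1 = 24/5.

24/5


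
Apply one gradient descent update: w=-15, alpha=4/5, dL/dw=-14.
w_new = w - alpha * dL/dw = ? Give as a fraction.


w_new = -15 - 4/5 * -14 = -15 - -56/5 = -19/5.

-19/5


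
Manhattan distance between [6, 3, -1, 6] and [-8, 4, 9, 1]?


d = sum of absolute differences: |6--8|=14 + |3-4|=1 + |-1-9|=10 + |6-1|=5 = 30.

30


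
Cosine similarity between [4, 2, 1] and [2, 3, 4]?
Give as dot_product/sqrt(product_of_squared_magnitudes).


dot = 18. |a|^2 = 21, |b|^2 = 29. cos = 18/sqrt(609).

18/sqrt(609)


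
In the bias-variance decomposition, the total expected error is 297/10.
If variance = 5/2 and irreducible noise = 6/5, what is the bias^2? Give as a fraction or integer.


Total error = bias^2 + variance + irreducible noise. So bias^2 = 297/10 - 5/2 - 6/5 = 26.

26


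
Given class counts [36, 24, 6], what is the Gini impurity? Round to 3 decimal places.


Total = 66. Proportions: 36/66, 24/66, 6/66. sum(p_i^2) = 0.4380. Gini = 1 - 0.4380 = 0.5620, which rounds to 0.562.

0.562


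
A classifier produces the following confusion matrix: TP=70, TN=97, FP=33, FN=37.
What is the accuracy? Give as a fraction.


Accuracy = (TP + TN) / (TP + TN + FP + FN) = (70 + 97) / 237 = 167/237.

167/237


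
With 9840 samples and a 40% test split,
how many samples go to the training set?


Test set = 9840 * 40% = 3936. Training set = 9840 - 3936 = 5904.

5904


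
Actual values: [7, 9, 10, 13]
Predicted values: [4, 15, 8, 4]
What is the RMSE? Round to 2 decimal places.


MSE = 32.5000. RMSE = sqrt(32.5000) = 5.70.

5.70


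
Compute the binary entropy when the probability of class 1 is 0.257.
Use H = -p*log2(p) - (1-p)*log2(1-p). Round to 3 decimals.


H = -0.257*log2(0.257) - 0.743*log2(0.743) = 0.822.

0.822


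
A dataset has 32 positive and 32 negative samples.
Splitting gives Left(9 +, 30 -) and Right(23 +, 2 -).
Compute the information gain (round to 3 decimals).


H(parent) = 1.0000. H(left) = 0.7793, H(right) = 0.4022. Weighted = (39/64)*0.7793 + (25/64)*0.4022 = 0.6320. IG = 1.0000 - 0.6320 = 0.3680, which rounds to 0.368.

0.368


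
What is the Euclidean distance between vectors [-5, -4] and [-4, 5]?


d = sqrt(sum of squared differences). (-5--4)^2=1, (-4-5)^2=81. Sum = 82.

sqrt(82)


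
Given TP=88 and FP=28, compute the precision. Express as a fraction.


Precision = TP / (TP + FP) = 88 / 116 = 22/29.

22/29


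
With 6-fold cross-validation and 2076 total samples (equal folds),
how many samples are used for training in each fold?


Each validation fold has 2076/6 = 346 samples. Training set = 2076 - 346 = 1730.

1730


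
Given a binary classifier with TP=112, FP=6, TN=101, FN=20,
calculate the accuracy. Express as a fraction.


Accuracy = (TP + TN) / (TP + TN + FP + FN) = (112 + 101) / 239 = 213/239.

213/239


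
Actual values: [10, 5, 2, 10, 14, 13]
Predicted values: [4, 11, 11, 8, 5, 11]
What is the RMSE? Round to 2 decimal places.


MSE = 40.3333. RMSE = sqrt(40.3333) = 6.35.

6.35


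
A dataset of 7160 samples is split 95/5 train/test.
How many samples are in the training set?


Test set = 7160 * 5% = 358. Training set = 7160 - 358 = 6802.

6802


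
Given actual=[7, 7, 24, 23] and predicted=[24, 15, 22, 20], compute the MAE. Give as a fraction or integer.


MAE = (1/4) * (|7-24|=17 + |7-15|=8 + |24-22|=2 + |23-20|=3). Sum = 30. MAE = 15/2.

15/2


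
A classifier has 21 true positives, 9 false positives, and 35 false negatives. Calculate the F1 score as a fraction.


Precision = 21/30 = 7/10. Recall = 21/56 = 3/8. F1 = 2*P*R/(P+R) = 21/43.

21/43


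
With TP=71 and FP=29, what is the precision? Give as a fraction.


Precision = TP / (TP + FP) = 71 / 100 = 71/100.

71/100


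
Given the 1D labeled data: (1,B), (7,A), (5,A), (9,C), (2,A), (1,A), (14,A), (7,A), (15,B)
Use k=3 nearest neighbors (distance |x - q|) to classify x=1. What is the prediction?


Distances: |1-1|=0, |7-1|=6, |5-1|=4, |9-1|=8, |2-1|=1, |1-1|=0, |14-1|=13, |7-1|=6, |15-1|=14. 3 nearest: (1,A), (1,B), (2,A). Counts: {'A': 2, 'B': 1}. Majority class: A.

A


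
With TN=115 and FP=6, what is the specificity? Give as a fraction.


Specificity = TN / (TN + FP) = 115 / 121 = 115/121.

115/121


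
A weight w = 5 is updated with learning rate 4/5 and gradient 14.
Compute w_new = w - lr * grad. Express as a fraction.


w_new = 5 - 4/5 * 14 = 5 - 56/5 = -31/5.

-31/5


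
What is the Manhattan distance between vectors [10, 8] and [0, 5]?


d = sum of absolute differences: |10-0|=10 + |8-5|=3 = 13.

13


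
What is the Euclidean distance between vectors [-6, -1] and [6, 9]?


d = sqrt(sum of squared differences). (-6-6)^2=144, (-1-9)^2=100. Sum = 244.

sqrt(244)


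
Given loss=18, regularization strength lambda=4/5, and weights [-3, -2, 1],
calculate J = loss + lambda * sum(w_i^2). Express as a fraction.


L2 sq norm = sum(w^2) = 14. J = 18 + 4/5 * 14 = 146/5.

146/5


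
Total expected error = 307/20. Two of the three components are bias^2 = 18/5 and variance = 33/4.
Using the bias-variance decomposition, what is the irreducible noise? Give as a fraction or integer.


Total error = bias^2 + variance + irreducible noise. So irreducible noise = 307/20 - 18/5 - 33/4 = 7/2.

7/2


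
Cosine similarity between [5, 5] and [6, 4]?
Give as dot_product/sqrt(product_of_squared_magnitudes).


dot = 50. |a|^2 = 50, |b|^2 = 52. cos = 50/sqrt(2600).

50/sqrt(2600)


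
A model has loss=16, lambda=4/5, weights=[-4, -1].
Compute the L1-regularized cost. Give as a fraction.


L1 norm = sum(|w|) = 5. J = 16 + 4/5 * 5 = 20.

20


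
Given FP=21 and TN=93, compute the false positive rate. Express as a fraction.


FPR = FP / (FP + TN) = 21 / 114 = 7/38.

7/38


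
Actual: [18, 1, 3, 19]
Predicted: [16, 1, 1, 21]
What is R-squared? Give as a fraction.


Mean(y) = 41/4. SS_res = 12. SS_tot = 1099/4. R^2 = 1 - 12/(1099/4) = 1051/1099.

1051/1099


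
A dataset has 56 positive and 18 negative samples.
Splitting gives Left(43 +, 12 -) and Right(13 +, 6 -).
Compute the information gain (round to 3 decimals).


H(parent) = 0.8004. H(left) = 0.7568, H(right) = 0.8997. Weighted = (55/74)*0.7568 + (19/74)*0.8997 = 0.7935. IG = 0.8004 - 0.7935 = 0.0069, which rounds to 0.007.

0.007


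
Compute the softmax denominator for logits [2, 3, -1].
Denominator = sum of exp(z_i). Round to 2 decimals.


Denom = e^2=7.3891 + e^3=20.0855 + e^-1=0.3679. Sum = 27.8425, which rounds to 27.84.

27.84


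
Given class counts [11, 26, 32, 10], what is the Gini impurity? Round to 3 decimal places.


Total = 79. Proportions: 11/79, 26/79, 32/79, 10/79. sum(p_i^2) = 0.3078. Gini = 1 - 0.3078 = 0.6922, which rounds to 0.692.

0.692


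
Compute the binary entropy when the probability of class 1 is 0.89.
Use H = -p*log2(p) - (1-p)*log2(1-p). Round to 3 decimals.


H = -0.89*log2(0.89) - 0.11*log2(0.11) = 0.500.

0.500


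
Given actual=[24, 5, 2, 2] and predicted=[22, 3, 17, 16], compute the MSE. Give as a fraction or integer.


MSE = (1/4) * ((24-22)^2=4 + (5-3)^2=4 + (2-17)^2=225 + (2-16)^2=196). Sum = 429. MSE = 429/4.

429/4


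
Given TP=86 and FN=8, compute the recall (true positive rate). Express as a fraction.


Recall = TP / (TP + FN) = 86 / 94 = 43/47.

43/47


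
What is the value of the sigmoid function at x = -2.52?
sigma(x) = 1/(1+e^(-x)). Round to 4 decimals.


sigma(-2.52) = 1/(1+e^(2.52)) = 1/(1+12.428597) = 1/13.428597 = 0.0745.

0.0745


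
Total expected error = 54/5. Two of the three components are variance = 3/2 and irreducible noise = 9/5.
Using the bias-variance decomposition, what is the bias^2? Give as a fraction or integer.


Total error = bias^2 + variance + irreducible noise. So bias^2 = 54/5 - 3/2 - 9/5 = 15/2.

15/2


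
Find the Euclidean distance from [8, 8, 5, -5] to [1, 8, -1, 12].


d = sqrt(sum of squared differences). (8-1)^2=49, (8-8)^2=0, (5--1)^2=36, (-5-12)^2=289. Sum = 374.

sqrt(374)


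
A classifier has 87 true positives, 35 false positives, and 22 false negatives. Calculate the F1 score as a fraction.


Precision = 87/122 = 87/122. Recall = 87/109 = 87/109. F1 = 2*P*R/(P+R) = 58/77.

58/77


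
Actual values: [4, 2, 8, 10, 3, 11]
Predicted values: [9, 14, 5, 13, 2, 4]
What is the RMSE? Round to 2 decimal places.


MSE = 39.5000. RMSE = sqrt(39.5000) = 6.28.

6.28


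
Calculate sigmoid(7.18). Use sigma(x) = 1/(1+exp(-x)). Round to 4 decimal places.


sigma(7.18) = 1/(1+e^(-7.18)) = 1/(1+0.000762) = 1/1.000762 = 0.9992.

0.9992


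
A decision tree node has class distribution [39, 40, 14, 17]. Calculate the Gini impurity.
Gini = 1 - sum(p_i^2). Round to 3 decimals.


Total = 110. Proportions: 39/110, 40/110, 14/110, 17/110. sum(p_i^2) = 0.2980. Gini = 1 - 0.2980 = 0.7020, which rounds to 0.702.

0.702


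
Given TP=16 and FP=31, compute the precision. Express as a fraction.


Precision = TP / (TP + FP) = 16 / 47 = 16/47.

16/47


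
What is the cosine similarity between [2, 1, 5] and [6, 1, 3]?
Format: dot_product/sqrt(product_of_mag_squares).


dot = 28. |a|^2 = 30, |b|^2 = 46. cos = 28/sqrt(1380).

28/sqrt(1380)


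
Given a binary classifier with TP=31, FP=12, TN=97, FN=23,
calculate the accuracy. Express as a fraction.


Accuracy = (TP + TN) / (TP + TN + FP + FN) = (31 + 97) / 163 = 128/163.

128/163


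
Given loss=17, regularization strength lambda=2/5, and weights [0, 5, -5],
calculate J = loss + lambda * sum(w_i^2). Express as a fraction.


L2 sq norm = sum(w^2) = 50. J = 17 + 2/5 * 50 = 37.

37


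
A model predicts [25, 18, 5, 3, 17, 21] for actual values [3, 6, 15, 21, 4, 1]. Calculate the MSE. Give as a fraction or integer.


MSE = (1/6) * ((3-25)^2=484 + (6-18)^2=144 + (15-5)^2=100 + (21-3)^2=324 + (4-17)^2=169 + (1-21)^2=400). Sum = 1621. MSE = 1621/6.

1621/6


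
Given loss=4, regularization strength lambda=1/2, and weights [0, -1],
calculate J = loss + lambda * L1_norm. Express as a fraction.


L1 norm = sum(|w|) = 1. J = 4 + 1/2 * 1 = 9/2.

9/2


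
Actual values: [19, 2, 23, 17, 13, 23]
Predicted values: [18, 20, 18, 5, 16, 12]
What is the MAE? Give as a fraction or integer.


MAE = (1/6) * (|19-18|=1 + |2-20|=18 + |23-18|=5 + |17-5|=12 + |13-16|=3 + |23-12|=11). Sum = 50. MAE = 25/3.

25/3


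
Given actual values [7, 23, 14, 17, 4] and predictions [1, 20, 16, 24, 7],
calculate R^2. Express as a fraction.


Mean(y) = 13. SS_res = 107. SS_tot = 234. R^2 = 1 - 107/(234) = 127/234.

127/234


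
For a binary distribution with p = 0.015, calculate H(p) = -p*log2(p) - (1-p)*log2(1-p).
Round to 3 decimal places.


H = -0.015*log2(0.015) - 0.985*log2(0.985) = 0.112.

0.112


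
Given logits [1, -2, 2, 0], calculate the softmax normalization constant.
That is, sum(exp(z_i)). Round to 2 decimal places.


Denom = e^1=2.7183 + e^-2=0.1353 + e^2=7.3891 + e^0=1.0000. Sum = 11.2427, which rounds to 11.24.

11.24


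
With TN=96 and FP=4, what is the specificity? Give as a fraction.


Specificity = TN / (TN + FP) = 96 / 100 = 24/25.

24/25


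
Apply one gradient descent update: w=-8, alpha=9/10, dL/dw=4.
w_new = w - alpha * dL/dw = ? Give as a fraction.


w_new = -8 - 9/10 * 4 = -8 - 18/5 = -58/5.

-58/5


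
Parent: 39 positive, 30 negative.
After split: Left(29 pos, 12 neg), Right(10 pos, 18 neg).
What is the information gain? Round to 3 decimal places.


H(parent) = 0.9877. H(left) = 0.8722, H(right) = 0.9403. Weighted = (41/69)*0.8722 + (28/69)*0.9403 = 0.8998. IG = 0.9877 - 0.8998 = 0.0879, which rounds to 0.088.

0.088


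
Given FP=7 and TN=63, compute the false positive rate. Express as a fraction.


FPR = FP / (FP + TN) = 7 / 70 = 1/10.

1/10


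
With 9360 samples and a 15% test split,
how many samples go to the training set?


Test set = 9360 * 15% = 1404. Training set = 9360 - 1404 = 7956.

7956


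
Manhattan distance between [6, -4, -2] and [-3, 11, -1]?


d = sum of absolute differences: |6--3|=9 + |-4-11|=15 + |-2--1|=1 = 25.

25


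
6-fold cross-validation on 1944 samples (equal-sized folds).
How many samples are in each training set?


Each validation fold has 1944/6 = 324 samples. Training set = 1944 - 324 = 1620.

1620


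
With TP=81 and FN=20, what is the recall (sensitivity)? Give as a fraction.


Recall = TP / (TP + FN) = 81 / 101 = 81/101.

81/101


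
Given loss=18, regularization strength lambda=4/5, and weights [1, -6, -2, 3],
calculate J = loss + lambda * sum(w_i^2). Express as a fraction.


L2 sq norm = sum(w^2) = 50. J = 18 + 4/5 * 50 = 58.

58


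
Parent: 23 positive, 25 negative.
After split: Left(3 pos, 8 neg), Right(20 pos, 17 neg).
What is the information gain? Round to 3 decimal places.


H(parent) = 0.9987. H(left) = 0.8454, H(right) = 0.9953. Weighted = (11/48)*0.8454 + (37/48)*0.9953 = 0.9609. IG = 0.9987 - 0.9609 = 0.0378, which rounds to 0.038.

0.038


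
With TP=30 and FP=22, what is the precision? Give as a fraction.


Precision = TP / (TP + FP) = 30 / 52 = 15/26.

15/26


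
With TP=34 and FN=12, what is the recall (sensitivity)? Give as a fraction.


Recall = TP / (TP + FN) = 34 / 46 = 17/23.

17/23


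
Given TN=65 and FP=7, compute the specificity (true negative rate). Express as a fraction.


Specificity = TN / (TN + FP) = 65 / 72 = 65/72.

65/72


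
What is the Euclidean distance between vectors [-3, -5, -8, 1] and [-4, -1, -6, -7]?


d = sqrt(sum of squared differences). (-3--4)^2=1, (-5--1)^2=16, (-8--6)^2=4, (1--7)^2=64. Sum = 85.

sqrt(85)


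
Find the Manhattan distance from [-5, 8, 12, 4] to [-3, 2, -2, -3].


d = sum of absolute differences: |-5--3|=2 + |8-2|=6 + |12--2|=14 + |4--3|=7 = 29.

29


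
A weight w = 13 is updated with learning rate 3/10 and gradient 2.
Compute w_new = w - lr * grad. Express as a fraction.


w_new = 13 - 3/10 * 2 = 13 - 3/5 = 62/5.

62/5


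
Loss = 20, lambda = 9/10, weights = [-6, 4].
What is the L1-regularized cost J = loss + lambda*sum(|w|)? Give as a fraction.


L1 norm = sum(|w|) = 10. J = 20 + 9/10 * 10 = 29.

29


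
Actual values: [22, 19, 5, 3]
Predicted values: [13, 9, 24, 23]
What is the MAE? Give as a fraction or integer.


MAE = (1/4) * (|22-13|=9 + |19-9|=10 + |5-24|=19 + |3-23|=20). Sum = 58. MAE = 29/2.

29/2


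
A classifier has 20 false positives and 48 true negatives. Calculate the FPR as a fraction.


FPR = FP / (FP + TN) = 20 / 68 = 5/17.

5/17


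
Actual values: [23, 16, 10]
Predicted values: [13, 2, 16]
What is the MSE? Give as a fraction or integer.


MSE = (1/3) * ((23-13)^2=100 + (16-2)^2=196 + (10-16)^2=36). Sum = 332. MSE = 332/3.

332/3


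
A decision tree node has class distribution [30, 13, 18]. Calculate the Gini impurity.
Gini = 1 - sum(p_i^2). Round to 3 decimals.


Total = 61. Proportions: 30/61, 13/61, 18/61. sum(p_i^2) = 0.3744. Gini = 1 - 0.3744 = 0.6256, which rounds to 0.626.

0.626


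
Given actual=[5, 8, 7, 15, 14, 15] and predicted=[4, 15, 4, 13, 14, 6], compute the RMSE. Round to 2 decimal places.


MSE = 24.0000. RMSE = sqrt(24.0000) = 4.90.

4.90


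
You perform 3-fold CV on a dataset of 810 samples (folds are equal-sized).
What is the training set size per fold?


Each validation fold has 810/3 = 270 samples. Training set = 810 - 270 = 540.

540


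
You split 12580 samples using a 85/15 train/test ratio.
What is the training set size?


Test set = 12580 * 15% = 1887. Training set = 12580 - 1887 = 10693.

10693


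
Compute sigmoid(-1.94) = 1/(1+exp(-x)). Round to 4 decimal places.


sigma(-1.94) = 1/(1+e^(1.94)) = 1/(1+6.958751) = 1/7.958751 = 0.1256.

0.1256


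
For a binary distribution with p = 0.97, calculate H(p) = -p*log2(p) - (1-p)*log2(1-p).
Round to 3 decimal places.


H = -0.97*log2(0.97) - 0.03*log2(0.03) = 0.194.

0.194


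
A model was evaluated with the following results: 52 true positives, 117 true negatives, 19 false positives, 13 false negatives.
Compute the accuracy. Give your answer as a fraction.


Accuracy = (TP + TN) / (TP + TN + FP + FN) = (52 + 117) / 201 = 169/201.

169/201


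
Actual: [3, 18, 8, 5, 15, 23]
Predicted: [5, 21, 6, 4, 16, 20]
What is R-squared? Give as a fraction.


Mean(y) = 12. SS_res = 28. SS_tot = 312. R^2 = 1 - 28/(312) = 71/78.

71/78


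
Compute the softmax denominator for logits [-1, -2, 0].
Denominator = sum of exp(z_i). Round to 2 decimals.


Denom = e^-1=0.3679 + e^-2=0.1353 + e^0=1.0000. Sum = 1.5032, which rounds to 1.50.

1.50


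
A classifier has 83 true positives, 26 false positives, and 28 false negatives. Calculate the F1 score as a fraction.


Precision = 83/109 = 83/109. Recall = 83/111 = 83/111. F1 = 2*P*R/(P+R) = 83/110.

83/110


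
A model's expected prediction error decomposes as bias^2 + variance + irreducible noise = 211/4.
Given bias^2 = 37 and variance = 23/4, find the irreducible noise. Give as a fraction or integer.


Total error = bias^2 + variance + irreducible noise. So irreducible noise = 211/4 - 37 - 23/4 = 10.

10


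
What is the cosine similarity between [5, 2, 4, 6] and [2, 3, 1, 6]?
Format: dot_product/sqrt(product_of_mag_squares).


dot = 56. |a|^2 = 81, |b|^2 = 50. cos = 56/sqrt(4050).

56/sqrt(4050)


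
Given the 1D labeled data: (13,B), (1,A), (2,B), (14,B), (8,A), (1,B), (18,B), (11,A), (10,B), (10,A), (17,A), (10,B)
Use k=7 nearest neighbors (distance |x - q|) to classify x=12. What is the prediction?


Distances: |13-12|=1, |1-12|=11, |2-12|=10, |14-12|=2, |8-12|=4, |1-12|=11, |18-12|=6, |11-12|=1, |10-12|=2, |10-12|=2, |17-12|=5, |10-12|=2. 7 nearest: (11,A), (13,B), (10,A), (14,B), (10,B), (10,B), (8,A). Counts: {'A': 3, 'B': 4}. Majority class: B.

B


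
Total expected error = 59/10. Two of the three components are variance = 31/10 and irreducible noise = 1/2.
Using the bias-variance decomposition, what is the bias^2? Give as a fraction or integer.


Total error = bias^2 + variance + irreducible noise. So bias^2 = 59/10 - 31/10 - 1/2 = 23/10.

23/10


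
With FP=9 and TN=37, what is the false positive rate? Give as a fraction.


FPR = FP / (FP + TN) = 9 / 46 = 9/46.

9/46


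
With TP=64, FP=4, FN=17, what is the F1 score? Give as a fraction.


Precision = 64/68 = 16/17. Recall = 64/81 = 64/81. F1 = 2*P*R/(P+R) = 128/149.

128/149


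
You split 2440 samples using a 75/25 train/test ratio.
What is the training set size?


Test set = 2440 * 25% = 610. Training set = 2440 - 610 = 1830.

1830


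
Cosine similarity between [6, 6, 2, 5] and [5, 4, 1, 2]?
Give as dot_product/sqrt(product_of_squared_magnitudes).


dot = 66. |a|^2 = 101, |b|^2 = 46. cos = 66/sqrt(4646).

66/sqrt(4646)


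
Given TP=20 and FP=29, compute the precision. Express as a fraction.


Precision = TP / (TP + FP) = 20 / 49 = 20/49.

20/49


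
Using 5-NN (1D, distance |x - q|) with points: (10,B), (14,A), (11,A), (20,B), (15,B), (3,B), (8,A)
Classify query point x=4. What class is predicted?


Distances: |10-4|=6, |14-4|=10, |11-4|=7, |20-4|=16, |15-4|=11, |3-4|=1, |8-4|=4. 5 nearest: (3,B), (8,A), (10,B), (11,A), (14,A). Counts: {'B': 2, 'A': 3}. Majority class: A.

A


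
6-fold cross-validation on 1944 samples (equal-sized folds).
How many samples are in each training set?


Each validation fold has 1944/6 = 324 samples. Training set = 1944 - 324 = 1620.

1620


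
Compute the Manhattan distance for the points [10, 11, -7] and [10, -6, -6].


d = sum of absolute differences: |10-10|=0 + |11--6|=17 + |-7--6|=1 = 18.

18


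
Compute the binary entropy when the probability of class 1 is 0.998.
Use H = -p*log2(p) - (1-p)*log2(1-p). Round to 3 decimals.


H = -0.998*log2(0.998) - 0.002*log2(0.002) = 0.021.

0.021


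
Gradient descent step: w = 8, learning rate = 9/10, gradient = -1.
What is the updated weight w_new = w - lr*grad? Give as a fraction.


w_new = 8 - 9/10 * -1 = 8 - -9/10 = 89/10.

89/10


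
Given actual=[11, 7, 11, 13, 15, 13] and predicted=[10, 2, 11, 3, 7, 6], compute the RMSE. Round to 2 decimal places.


MSE = 39.8333. RMSE = sqrt(39.8333) = 6.31.

6.31


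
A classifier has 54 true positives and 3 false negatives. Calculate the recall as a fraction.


Recall = TP / (TP + FN) = 54 / 57 = 18/19.

18/19


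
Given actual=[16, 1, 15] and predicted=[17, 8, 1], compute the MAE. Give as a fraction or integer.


MAE = (1/3) * (|16-17|=1 + |1-8|=7 + |15-1|=14). Sum = 22. MAE = 22/3.

22/3


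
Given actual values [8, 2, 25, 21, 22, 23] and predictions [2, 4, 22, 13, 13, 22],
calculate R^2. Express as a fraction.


Mean(y) = 101/6. SS_res = 195. SS_tot = 2681/6. R^2 = 1 - 195/(2681/6) = 1511/2681.

1511/2681


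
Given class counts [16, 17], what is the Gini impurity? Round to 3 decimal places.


Total = 33. Proportions: 16/33, 17/33. sum(p_i^2) = 0.5005. Gini = 1 - 0.5005 = 0.4995, which rounds to 0.500.

0.500


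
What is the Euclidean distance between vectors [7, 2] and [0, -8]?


d = sqrt(sum of squared differences). (7-0)^2=49, (2--8)^2=100. Sum = 149.

sqrt(149)


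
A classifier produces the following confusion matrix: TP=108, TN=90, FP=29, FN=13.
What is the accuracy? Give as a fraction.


Accuracy = (TP + TN) / (TP + TN + FP + FN) = (108 + 90) / 240 = 33/40.

33/40


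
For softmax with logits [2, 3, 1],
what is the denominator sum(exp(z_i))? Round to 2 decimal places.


Denom = e^2=7.3891 + e^3=20.0855 + e^1=2.7183. Sum = 30.1929, which rounds to 30.19.

30.19


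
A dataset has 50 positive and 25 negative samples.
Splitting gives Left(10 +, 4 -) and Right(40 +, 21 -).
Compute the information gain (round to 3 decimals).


H(parent) = 0.9183. H(left) = 0.8631, H(right) = 0.9288. Weighted = (14/75)*0.8631 + (61/75)*0.9288 = 0.9165. IG = 0.9183 - 0.9165 = 0.0018, which rounds to 0.002.

0.002


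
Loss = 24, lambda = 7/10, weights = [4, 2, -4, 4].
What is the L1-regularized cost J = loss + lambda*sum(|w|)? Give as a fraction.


L1 norm = sum(|w|) = 14. J = 24 + 7/10 * 14 = 169/5.

169/5


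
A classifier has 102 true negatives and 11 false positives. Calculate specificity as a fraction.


Specificity = TN / (TN + FP) = 102 / 113 = 102/113.

102/113


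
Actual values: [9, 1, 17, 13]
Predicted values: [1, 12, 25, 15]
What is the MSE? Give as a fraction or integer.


MSE = (1/4) * ((9-1)^2=64 + (1-12)^2=121 + (17-25)^2=64 + (13-15)^2=4). Sum = 253. MSE = 253/4.

253/4


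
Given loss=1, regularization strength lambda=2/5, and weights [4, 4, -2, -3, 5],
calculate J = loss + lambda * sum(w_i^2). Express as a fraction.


L2 sq norm = sum(w^2) = 70. J = 1 + 2/5 * 70 = 29.

29


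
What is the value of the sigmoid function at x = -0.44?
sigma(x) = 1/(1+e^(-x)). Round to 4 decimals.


sigma(-0.44) = 1/(1+e^(0.44)) = 1/(1+1.552707) = 1/2.552707 = 0.3917.

0.3917


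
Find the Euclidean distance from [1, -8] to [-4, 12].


d = sqrt(sum of squared differences). (1--4)^2=25, (-8-12)^2=400. Sum = 425.

sqrt(425)


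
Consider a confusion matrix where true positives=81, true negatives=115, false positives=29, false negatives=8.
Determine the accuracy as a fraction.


Accuracy = (TP + TN) / (TP + TN + FP + FN) = (81 + 115) / 233 = 196/233.

196/233
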